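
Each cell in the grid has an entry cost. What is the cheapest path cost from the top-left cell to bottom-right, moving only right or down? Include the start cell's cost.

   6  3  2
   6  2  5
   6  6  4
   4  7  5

Path r0c0 r0c1 r0c2 r1c2 r2c2 r3c2: 6 + 3 + 2 + 5 + 4 + 5 = 25.

25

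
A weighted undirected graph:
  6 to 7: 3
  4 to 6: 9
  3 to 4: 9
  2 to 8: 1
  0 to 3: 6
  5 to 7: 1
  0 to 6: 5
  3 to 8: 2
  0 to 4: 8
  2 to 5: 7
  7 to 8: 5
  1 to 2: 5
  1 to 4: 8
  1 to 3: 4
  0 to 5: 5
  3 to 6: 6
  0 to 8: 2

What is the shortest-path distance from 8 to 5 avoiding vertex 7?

7

Checking several routes:
8-3-0-5: 2 + 6 + 5 = 13
8-2-5: 1 + 7 = 8
8-0-5: 2 + 5 = 7
8-3-1-2-5: 2 + 4 + 5 + 7 = 18
Best route has total 7.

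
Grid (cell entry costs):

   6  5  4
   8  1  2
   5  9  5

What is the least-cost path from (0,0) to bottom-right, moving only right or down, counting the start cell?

Take (0,0) → (0,1) → (1,1) → (1,2) → (2,2) for a total of 6 + 5 + 1 + 2 + 5 = 19.
For comparison, the top-then-right route costs 22.

19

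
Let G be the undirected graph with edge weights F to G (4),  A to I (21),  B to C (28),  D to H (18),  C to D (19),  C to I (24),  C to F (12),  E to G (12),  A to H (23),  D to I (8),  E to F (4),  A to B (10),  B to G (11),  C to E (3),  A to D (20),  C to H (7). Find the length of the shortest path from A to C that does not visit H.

32

Checking several routes:
A-I-C: 21 + 24 = 45
A-B-C: 10 + 28 = 38
A-B-G-E-C: 10 + 11 + 12 + 3 = 36
A-B-G-F-C: 10 + 11 + 4 + 12 = 37
A-D-C: 20 + 19 = 39
A-B-G-F-E-C: 10 + 11 + 4 + 4 + 3 = 32
Best route has total 32.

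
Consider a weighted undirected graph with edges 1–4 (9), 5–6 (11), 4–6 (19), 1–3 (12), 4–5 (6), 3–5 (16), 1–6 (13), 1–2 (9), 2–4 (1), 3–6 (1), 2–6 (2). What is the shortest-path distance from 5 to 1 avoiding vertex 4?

Some routes from 5 to 1 avoiding 4:
5→6→2→1: 11 + 2 + 9 = 22
5→6→3→1: 11 + 1 + 12 = 24
5→6→1: 11 + 13 = 24
Shortest: 22.

22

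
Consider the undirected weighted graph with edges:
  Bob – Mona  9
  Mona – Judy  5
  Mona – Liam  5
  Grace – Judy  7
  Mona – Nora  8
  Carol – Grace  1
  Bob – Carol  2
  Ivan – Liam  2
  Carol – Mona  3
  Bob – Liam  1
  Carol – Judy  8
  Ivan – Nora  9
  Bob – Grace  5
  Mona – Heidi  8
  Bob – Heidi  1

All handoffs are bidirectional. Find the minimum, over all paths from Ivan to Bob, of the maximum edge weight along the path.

2

A few of the Ivan→Bob routes:
Ivan - Liam - Bob: max(2, 1) = 2
Ivan - Liam - Mona - Judy - Grace - Bob: max(2, 5, 5, 7, 5) = 7
Ivan - Liam - Mona - Carol - Grace - Bob: max(2, 5, 3, 1, 5) = 5
Ivan - Liam - Mona - Carol - Bob: max(2, 5, 3, 2) = 5
The minimum achievable maximum is 2.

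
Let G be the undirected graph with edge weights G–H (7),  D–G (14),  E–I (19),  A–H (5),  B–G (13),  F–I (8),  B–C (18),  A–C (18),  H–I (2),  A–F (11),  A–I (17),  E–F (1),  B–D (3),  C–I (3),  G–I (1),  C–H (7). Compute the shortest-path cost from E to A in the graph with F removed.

26

Some routes from E to A avoiding F:
E→I→C→H→A: 19 + 3 + 7 + 5 = 34
E→I→A: 19 + 17 = 36
E→I→H→A: 19 + 2 + 5 = 26
E→I→G→H→A: 19 + 1 + 7 + 5 = 32
Shortest: 26.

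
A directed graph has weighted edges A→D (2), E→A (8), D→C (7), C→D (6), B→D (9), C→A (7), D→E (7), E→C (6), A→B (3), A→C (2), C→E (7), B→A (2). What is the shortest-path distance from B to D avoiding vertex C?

Candidate routes:
B -> D: 9
B -> A -> D: 2 + 2 = 4
The minimum is 4.

4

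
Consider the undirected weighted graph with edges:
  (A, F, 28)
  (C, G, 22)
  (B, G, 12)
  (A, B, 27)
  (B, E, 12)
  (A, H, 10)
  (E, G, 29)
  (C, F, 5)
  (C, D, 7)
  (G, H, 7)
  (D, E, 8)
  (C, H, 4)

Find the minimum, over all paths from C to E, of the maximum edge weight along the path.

8

A few of the C→E routes:
C→G→B→E: max(22, 12, 12) = 22
C→H→A→B→E: max(4, 10, 27, 12) = 27
C→D→E: max(7, 8) = 8
C→H→G→B→E: max(4, 7, 12, 12) = 12
The minimum achievable maximum is 8.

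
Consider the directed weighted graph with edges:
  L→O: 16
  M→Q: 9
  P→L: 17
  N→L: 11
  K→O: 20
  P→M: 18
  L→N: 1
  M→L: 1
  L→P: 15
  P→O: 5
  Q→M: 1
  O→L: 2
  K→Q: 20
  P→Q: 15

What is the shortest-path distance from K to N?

Routes from K to N:
K → O → L → N: 20 + 2 + 1 = 23
K → Q → M → L → N: 20 + 1 + 1 + 1 = 23
Shortest: 23.

23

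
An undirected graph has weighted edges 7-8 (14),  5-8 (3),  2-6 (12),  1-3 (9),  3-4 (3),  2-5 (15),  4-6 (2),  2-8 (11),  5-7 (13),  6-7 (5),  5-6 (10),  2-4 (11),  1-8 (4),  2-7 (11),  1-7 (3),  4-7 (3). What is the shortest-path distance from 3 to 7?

6

Comparing a few candidate routes:
3 -> 4 -> 6 -> 7: 3 + 2 + 5 = 10
3 -> 1 -> 7: 9 + 3 = 12
3 -> 4 -> 2 -> 7: 3 + 11 + 11 = 25
3 -> 4 -> 6 -> 5 -> 8 -> 1 -> 7: 3 + 2 + 10 + 3 + 4 + 3 = 25
3 -> 4 -> 7: 3 + 3 = 6
Shortest: 6.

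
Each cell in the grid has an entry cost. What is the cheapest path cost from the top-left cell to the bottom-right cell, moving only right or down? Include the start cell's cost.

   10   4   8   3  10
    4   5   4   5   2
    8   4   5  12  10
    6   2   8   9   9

49

Best path: [0,0]→[0,1]→[1,1]→[1,2]→[1,3]→[1,4]→[2,4]→[3,4]
Cost: 10 + 4 + 5 + 4 + 5 + 2 + 10 + 9 = 49
For comparison, the top-then-right route costs 56.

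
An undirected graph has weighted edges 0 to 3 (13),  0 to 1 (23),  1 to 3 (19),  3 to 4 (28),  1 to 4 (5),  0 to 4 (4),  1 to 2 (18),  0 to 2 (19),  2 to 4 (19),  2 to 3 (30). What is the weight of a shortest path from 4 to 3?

17

Some routes from 4 to 3:
4-1-3: 5 + 19 = 24
4-0-3: 4 + 13 = 17
4-3: 28
4-1-0-3: 5 + 23 + 13 = 41
Shortest: 17.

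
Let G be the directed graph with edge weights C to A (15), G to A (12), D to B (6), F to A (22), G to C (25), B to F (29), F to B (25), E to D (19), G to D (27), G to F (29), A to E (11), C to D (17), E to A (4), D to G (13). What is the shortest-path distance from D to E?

A few of the D→E routes:
D-G-A-E: 13 + 12 + 11 = 36
D-G-C-A-E: 13 + 25 + 15 + 11 = 64
D-B-F-A-E: 6 + 29 + 22 + 11 = 68
Shortest: 36.

36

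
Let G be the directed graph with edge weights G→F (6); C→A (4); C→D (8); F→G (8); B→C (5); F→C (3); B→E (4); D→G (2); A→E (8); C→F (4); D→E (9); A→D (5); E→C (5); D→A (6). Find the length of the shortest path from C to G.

10

Paths from C to G:
C - D - G: 8 + 2 = 10
C - A - D - G: 4 + 5 + 2 = 11
C - F - G: 4 + 8 = 12
Best route has total 10.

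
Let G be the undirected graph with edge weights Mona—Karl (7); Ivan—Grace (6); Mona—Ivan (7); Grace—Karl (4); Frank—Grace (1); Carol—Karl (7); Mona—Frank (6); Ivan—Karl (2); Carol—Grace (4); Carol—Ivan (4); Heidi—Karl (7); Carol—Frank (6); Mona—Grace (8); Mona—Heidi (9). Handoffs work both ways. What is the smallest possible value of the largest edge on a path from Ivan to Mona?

Checking several routes:
Ivan -> Karl -> Grace -> Carol -> Frank -> Mona: max(2, 4, 4, 6, 6) = 6
Ivan -> Carol -> Frank -> Mona: max(4, 6, 6) = 6
Ivan -> Carol -> Grace -> Frank -> Mona: max(4, 4, 1, 6) = 6
Smallest bottleneck: 6.

6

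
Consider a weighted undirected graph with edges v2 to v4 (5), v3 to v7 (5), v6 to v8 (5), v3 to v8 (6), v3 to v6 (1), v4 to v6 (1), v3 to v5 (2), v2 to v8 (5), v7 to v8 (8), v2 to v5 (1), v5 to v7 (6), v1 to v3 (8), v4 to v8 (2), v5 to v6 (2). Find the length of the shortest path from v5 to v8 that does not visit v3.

5

Some routes from v5 to v8 avoiding v3:
v5 -> v2 -> v4 -> v6 -> v8: 1 + 5 + 1 + 5 = 12
v5 -> v6 -> v8: 2 + 5 = 7
v5 -> v2 -> v4 -> v8: 1 + 5 + 2 = 8
v5 -> v6 -> v4 -> v2 -> v8: 2 + 1 + 5 + 5 = 13
v5 -> v2 -> v8: 1 + 5 = 6
v5 -> v6 -> v4 -> v8: 2 + 1 + 2 = 5
Shortest: 5.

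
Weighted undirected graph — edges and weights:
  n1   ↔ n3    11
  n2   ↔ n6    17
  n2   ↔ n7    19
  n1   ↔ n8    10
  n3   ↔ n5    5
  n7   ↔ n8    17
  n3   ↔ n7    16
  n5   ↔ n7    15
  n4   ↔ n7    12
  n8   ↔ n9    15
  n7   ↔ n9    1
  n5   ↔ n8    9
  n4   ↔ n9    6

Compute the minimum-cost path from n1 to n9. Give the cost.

Comparing a few candidate routes:
n1 - n8 - n5 - n7 - n9: 10 + 9 + 15 + 1 = 35
n1 - n3 - n7 - n9: 11 + 16 + 1 = 28
n1 - n3 - n5 - n8 - n9: 11 + 5 + 9 + 15 = 40
n1 - n8 - n7 - n9: 10 + 17 + 1 = 28
n1 - n3 - n5 - n7 - n9: 11 + 5 + 15 + 1 = 32
n1 - n8 - n9: 10 + 15 = 25
Shortest: 25.

25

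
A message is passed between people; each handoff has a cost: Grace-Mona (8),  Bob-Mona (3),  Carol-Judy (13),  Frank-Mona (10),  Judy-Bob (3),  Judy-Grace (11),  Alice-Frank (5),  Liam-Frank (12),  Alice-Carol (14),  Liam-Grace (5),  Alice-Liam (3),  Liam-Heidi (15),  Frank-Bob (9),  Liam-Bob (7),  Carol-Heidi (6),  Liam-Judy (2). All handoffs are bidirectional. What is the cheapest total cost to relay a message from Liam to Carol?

15

Comparing a few candidate routes:
Liam→Alice→Carol: 3 + 14 = 17
Liam→Judy→Carol: 2 + 13 = 15
Liam→Heidi→Carol: 15 + 6 = 21
Liam→Grace→Judy→Carol: 5 + 11 + 13 = 29
Liam→Bob→Judy→Carol: 7 + 3 + 13 = 23
The minimum is 15.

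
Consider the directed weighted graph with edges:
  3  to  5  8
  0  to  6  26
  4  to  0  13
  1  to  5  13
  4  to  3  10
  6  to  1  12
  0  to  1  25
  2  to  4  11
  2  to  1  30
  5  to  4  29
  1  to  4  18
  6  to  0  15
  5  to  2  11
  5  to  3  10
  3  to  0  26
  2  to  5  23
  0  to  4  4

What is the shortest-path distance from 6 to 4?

19

Checking several routes:
6-1-5-2-4: 12 + 13 + 11 + 11 = 47
6-1-4: 12 + 18 = 30
6-0-4: 15 + 4 = 19
6-1-5-4: 12 + 13 + 29 = 54
Best route has total 19.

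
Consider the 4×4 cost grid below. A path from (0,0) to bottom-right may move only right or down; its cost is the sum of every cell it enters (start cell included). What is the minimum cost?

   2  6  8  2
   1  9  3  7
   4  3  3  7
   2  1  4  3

Best path: [0,0] -> [1,0] -> [2,0] -> [3,0] -> [3,1] -> [3,2] -> [3,3]
Cost: 2 + 1 + 4 + 2 + 1 + 4 + 3 = 17
(Top row then right column would cost 35.)

17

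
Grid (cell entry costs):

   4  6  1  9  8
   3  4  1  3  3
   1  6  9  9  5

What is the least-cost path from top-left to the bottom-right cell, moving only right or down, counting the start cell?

Path (0,0) -> (0,1) -> (0,2) -> (1,2) -> (1,3) -> (1,4) -> (2,4): 4 + 6 + 1 + 1 + 3 + 3 + 5 = 23.

23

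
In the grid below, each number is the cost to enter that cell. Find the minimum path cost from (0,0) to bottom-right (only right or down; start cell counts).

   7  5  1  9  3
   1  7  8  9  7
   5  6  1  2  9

31

One optimal route is r0c0 -> r1c0 -> r2c0 -> r2c1 -> r2c2 -> r2c3 -> r2c4.
Its cost is 7 + 1 + 5 + 6 + 1 + 2 + 9 = 31.
For comparison, the top-then-right route costs 41.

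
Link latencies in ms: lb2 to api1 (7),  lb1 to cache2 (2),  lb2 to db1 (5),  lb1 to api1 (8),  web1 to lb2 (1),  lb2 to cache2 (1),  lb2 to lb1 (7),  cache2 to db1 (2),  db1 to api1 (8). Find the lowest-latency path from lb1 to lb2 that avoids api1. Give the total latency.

3

Paths from lb1 to lb2 avoiding api1:
lb1-cache2-lb2: 2 + 1 = 3
lb1-lb2: 7
lb1-cache2-db1-lb2: 2 + 2 + 5 = 9
Best route has total 3 ms.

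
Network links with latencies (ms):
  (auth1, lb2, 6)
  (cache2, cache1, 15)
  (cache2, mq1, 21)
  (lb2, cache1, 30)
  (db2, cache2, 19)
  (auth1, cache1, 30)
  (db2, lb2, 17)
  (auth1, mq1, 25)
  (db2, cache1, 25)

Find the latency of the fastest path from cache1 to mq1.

36

Some routes from cache1 to mq1:
cache1 - auth1 - mq1: 30 + 25 = 55
cache1 - cache2 - mq1: 15 + 21 = 36
cache1 - lb2 - auth1 - mq1: 30 + 6 + 25 = 61
The minimum is 36 ms.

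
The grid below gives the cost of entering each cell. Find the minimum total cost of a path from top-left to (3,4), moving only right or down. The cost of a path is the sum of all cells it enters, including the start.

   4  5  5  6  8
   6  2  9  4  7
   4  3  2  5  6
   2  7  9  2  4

Path r0c0 -> r0c1 -> r1c1 -> r2c1 -> r2c2 -> r2c3 -> r3c3 -> r3c4: 4 + 5 + 2 + 3 + 2 + 5 + 2 + 4 = 27.
(Top row then right column would cost 45.)

27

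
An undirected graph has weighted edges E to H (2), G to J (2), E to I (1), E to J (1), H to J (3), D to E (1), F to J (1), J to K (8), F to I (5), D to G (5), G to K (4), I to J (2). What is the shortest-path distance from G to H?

5

A few of the G→H routes:
G-J-E-H: 2 + 1 + 2 = 5
G-J-H: 2 + 3 = 5
G-J-I-E-H: 2 + 2 + 1 + 2 = 7
G-D-E-H: 5 + 1 + 2 = 8
Shortest: 5.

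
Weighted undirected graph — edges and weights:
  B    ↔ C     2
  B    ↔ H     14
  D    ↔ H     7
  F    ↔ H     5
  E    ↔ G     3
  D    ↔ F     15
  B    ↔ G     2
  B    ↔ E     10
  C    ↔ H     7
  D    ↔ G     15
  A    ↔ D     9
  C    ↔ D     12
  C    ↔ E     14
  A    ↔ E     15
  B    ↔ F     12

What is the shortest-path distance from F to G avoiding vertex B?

27

Checking several routes:
F → H → D → A → E → G: 5 + 7 + 9 + 15 + 3 = 39
F → H → D → G: 5 + 7 + 15 = 27
F → D → G: 15 + 15 = 30
F → H → C → D → G: 5 + 7 + 12 + 15 = 39
F → H → C → E → G: 5 + 7 + 14 + 3 = 29
Shortest: 27.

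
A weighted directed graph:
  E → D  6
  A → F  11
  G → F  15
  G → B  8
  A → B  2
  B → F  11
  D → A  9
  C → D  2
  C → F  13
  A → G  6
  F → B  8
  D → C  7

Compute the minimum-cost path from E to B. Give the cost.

Candidate routes:
E → D → A → G → B: 6 + 9 + 6 + 8 = 29
E → D → A → G → F → B: 6 + 9 + 6 + 15 + 8 = 44
E → D → C → F → B: 6 + 7 + 13 + 8 = 34
E → D → A → F → B: 6 + 9 + 11 + 8 = 34
E → D → A → B: 6 + 9 + 2 = 17
The minimum is 17.

17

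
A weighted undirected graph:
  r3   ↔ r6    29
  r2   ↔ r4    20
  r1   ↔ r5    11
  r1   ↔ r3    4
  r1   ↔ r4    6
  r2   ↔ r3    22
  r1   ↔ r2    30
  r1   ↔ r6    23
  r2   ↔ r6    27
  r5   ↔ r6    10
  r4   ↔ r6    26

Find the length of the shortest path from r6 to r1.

21

A few of the r6→r1 routes:
r6 → r4 → r1: 26 + 6 = 32
r6 → r3 → r1: 29 + 4 = 33
r6 → r1: 23
r6 → r2 → r4 → r1: 27 + 20 + 6 = 53
r6 → r5 → r1: 10 + 11 = 21
Shortest: 21.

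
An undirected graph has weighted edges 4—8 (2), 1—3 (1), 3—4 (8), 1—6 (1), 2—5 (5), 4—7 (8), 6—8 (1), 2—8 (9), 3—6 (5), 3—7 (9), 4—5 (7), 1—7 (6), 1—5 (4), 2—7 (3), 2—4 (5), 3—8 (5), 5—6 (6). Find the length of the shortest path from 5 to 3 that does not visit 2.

A few of the 5→3 routes:
5→6→3: 6 + 5 = 11
5→1→6→8→3: 4 + 1 + 1 + 5 = 11
5→6→1→3: 6 + 1 + 1 = 8
5→1→3: 4 + 1 = 5
5→1→6→3: 4 + 1 + 5 = 10
Best route has total 5.

5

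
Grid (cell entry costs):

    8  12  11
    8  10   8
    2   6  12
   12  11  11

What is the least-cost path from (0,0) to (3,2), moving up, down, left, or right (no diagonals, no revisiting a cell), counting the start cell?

Take r0c0 r1c0 r2c0 r2c1 r3c1 r3c2 for a total of 8 + 8 + 2 + 6 + 11 + 11 = 46.

46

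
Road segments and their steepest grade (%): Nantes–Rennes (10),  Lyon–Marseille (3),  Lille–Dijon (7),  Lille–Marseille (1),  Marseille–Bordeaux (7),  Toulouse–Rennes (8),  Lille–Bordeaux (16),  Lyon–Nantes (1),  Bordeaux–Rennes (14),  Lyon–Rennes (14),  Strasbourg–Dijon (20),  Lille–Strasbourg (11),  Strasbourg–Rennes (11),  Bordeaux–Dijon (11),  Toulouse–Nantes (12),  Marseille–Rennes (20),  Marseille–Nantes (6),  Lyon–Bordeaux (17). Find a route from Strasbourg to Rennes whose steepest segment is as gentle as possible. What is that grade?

A few of the Strasbourg→Rennes routes:
Strasbourg -> Lille -> Dijon -> Bordeaux -> Marseille -> Nantes -> Toulouse -> Rennes: max(11, 7, 11, 7, 6, 12, 8) = 12
Strasbourg -> Lille -> Marseille -> Lyon -> Nantes -> Rennes: max(11, 1, 3, 1, 10) = 11
Strasbourg -> Rennes: max(11) = 11
Strasbourg -> Lille -> Marseille -> Nantes -> Rennes: max(11, 1, 6, 10) = 11
Strasbourg -> Lille -> Dijon -> Bordeaux -> Marseille -> Lyon -> Nantes -> Rennes: max(11, 7, 11, 7, 3, 1, 10) = 11
Strasbourg -> Lille -> Dijon -> Bordeaux -> Marseille -> Nantes -> Rennes: max(11, 7, 11, 7, 6, 10) = 11
Smallest bottleneck: 11%.

11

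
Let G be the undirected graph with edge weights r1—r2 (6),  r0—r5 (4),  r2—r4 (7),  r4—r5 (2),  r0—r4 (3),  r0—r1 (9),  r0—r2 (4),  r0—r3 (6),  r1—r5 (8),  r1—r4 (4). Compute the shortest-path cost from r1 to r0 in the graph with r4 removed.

9

Candidate routes:
r1 - r0: 9
r1 - r5 - r0: 8 + 4 = 12
r1 - r2 - r0: 6 + 4 = 10
Best route has total 9.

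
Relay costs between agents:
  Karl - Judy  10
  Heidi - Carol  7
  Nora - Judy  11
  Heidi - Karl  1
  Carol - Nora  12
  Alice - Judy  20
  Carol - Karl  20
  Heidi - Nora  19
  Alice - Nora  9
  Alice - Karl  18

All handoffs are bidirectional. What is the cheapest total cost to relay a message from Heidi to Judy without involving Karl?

30

Candidate routes:
Heidi → Carol → Nora → Judy: 7 + 12 + 11 = 30
Heidi → Nora → Judy: 19 + 11 = 30
Heidi → Carol → Nora → Alice → Judy: 7 + 12 + 9 + 20 = 48
Heidi → Nora → Alice → Judy: 19 + 9 + 20 = 48
Shortest: 30.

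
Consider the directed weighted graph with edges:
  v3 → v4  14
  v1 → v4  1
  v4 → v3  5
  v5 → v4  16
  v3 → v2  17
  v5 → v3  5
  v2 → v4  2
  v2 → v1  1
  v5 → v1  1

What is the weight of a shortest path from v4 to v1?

Candidate routes:
v4 -> v3 -> v2 -> v1: 5 + 17 + 1 = 23
Shortest: 23.

23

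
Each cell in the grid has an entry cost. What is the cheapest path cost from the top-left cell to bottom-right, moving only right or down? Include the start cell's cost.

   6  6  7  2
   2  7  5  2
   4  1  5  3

21

Path (0,0) → (1,0) → (2,0) → (2,1) → (2,2) → (2,3): 6 + 2 + 4 + 1 + 5 + 3 = 21.
(Top row then right column would cost 26.)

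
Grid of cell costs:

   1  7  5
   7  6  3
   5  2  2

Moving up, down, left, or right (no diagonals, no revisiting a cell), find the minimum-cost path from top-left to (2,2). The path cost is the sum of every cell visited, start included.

Cheapest: r0c0 -> r1c0 -> r2c0 -> r2c1 -> r2c2
  1 + 7 + 5 + 2 + 2 = 17

17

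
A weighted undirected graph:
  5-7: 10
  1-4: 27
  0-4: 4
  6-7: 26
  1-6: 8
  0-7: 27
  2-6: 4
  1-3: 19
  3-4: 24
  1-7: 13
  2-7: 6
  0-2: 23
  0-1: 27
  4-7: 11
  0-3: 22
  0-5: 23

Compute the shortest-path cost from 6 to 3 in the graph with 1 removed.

A few of the 6→3 routes:
6-7-4-3: 26 + 11 + 24 = 61
6-2-0-4-3: 4 + 23 + 4 + 24 = 55
6-2-7-4-3: 4 + 6 + 11 + 24 = 45
6-2-0-3: 4 + 23 + 22 = 49
6-2-7-0-3: 4 + 6 + 27 + 22 = 59
6-2-7-4-0-3: 4 + 6 + 11 + 4 + 22 = 47
Shortest: 45.

45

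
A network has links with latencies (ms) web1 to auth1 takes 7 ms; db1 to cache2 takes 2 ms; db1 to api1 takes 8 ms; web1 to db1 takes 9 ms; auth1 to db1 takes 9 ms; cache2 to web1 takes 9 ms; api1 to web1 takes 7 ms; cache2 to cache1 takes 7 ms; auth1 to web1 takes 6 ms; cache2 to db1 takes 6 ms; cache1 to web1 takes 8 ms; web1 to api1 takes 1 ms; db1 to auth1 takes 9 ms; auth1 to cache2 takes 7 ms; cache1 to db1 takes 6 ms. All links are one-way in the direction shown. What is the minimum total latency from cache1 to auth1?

Some routes from cache1 to auth1:
cache1-db1-auth1: 6 + 9 = 15
cache1-web1-auth1: 8 + 7 = 15
cache1-db1-cache2-web1-auth1: 6 + 2 + 9 + 7 = 24
Best route has total 15 ms.

15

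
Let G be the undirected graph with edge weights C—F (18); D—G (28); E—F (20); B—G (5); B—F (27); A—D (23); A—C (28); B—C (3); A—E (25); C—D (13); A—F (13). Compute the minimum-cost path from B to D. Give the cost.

16

Checking several routes:
B → G → D: 5 + 28 = 33
B → C → D: 3 + 13 = 16
B → C → A → D: 3 + 28 + 23 = 54
Shortest: 16.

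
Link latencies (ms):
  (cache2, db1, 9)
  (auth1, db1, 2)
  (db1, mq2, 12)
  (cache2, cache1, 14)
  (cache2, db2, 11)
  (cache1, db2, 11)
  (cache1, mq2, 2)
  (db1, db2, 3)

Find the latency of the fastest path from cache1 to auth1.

Comparing a few candidate routes:
cache1-cache2-db1-auth1: 14 + 9 + 2 = 25
cache1-mq2-db1-auth1: 2 + 12 + 2 = 16
cache1-db2-db1-auth1: 11 + 3 + 2 = 16
The minimum is 16 ms.

16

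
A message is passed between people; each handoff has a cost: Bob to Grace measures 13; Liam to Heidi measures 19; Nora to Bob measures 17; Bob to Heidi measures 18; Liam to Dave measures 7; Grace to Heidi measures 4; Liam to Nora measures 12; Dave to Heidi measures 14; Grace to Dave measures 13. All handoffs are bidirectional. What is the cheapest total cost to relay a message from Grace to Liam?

20

Checking several routes:
Grace - Heidi - Dave - Liam: 4 + 14 + 7 = 25
Grace - Dave - Heidi - Liam: 13 + 14 + 19 = 46
Grace - Dave - Liam: 13 + 7 = 20
Grace - Heidi - Liam: 4 + 19 = 23
Grace - Bob - Nora - Liam: 13 + 17 + 12 = 42
Best route has total 20.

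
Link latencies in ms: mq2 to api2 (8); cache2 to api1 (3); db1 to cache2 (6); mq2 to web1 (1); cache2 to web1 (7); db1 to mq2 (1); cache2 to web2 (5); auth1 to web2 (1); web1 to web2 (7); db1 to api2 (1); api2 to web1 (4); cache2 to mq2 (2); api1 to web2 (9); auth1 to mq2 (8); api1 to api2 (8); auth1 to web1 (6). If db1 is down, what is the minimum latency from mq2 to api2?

5

Comparing a few candidate routes:
mq2 - web1 - api2: 1 + 4 = 5
mq2 - api2: 8
mq2 - cache2 - web1 - api2: 2 + 7 + 4 = 13
Best route has total 5 ms.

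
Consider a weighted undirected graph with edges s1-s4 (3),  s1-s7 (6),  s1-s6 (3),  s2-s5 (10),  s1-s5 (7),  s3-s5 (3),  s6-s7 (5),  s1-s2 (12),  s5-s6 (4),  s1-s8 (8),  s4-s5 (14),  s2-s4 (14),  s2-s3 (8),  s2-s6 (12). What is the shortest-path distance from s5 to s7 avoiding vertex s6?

13

A few of the s5→s7 routes:
s5 → s2 → s1 → s7: 10 + 12 + 6 = 28
s5 → s1 → s7: 7 + 6 = 13
s5 → s4 → s1 → s7: 14 + 3 + 6 = 23
s5 → s3 → s2 → s1 → s7: 3 + 8 + 12 + 6 = 29
s5 → s3 → s2 → s4 → s1 → s7: 3 + 8 + 14 + 3 + 6 = 34
s5 → s2 → s4 → s1 → s7: 10 + 14 + 3 + 6 = 33
The minimum is 13.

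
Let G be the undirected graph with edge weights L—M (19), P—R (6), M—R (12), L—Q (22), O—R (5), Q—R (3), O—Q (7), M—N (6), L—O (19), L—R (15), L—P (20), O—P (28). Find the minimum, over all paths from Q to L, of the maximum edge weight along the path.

15

Some routes from Q to L:
Q-O-R-L: max(7, 5, 15) = 15
Q-R-O-L: max(3, 5, 19) = 19
Q-O-R-M-L: max(7, 5, 12, 19) = 19
Q-R-L: max(3, 15) = 15
Q-O-L: max(7, 19) = 19
Smallest bottleneck: 15.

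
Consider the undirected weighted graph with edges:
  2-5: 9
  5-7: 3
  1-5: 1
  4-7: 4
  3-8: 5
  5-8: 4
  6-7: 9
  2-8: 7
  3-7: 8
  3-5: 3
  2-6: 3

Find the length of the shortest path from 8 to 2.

Some routes from 8 to 2:
8 -> 2: 7
8 -> 3 -> 5 -> 2: 5 + 3 + 9 = 17
8 -> 5 -> 2: 4 + 9 = 13
The minimum is 7.

7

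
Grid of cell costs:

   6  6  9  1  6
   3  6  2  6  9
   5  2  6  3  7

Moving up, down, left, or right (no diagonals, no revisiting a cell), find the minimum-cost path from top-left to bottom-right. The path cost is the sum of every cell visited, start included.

32

Path [0,0]→[1,0]→[2,0]→[2,1]→[2,2]→[2,3]→[2,4]: 6 + 3 + 5 + 2 + 6 + 3 + 7 = 32.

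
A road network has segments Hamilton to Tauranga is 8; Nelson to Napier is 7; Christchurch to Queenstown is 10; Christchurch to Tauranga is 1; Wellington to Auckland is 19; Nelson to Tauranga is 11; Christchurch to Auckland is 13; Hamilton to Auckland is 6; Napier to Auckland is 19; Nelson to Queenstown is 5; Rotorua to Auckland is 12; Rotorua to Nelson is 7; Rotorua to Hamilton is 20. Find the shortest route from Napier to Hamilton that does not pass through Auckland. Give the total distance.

Routes from Napier to Hamilton avoiding Auckland:
Napier -> Nelson -> Rotorua -> Hamilton: 7 + 7 + 20 = 34
Napier -> Nelson -> Queenstown -> Christchurch -> Tauranga -> Hamilton: 7 + 5 + 10 + 1 + 8 = 31
Napier -> Nelson -> Tauranga -> Hamilton: 7 + 11 + 8 = 26
Shortest: 26.

26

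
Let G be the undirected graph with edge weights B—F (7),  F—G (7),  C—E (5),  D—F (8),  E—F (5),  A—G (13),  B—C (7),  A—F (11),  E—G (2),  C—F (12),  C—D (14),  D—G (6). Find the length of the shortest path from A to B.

18

A few of the A→B routes:
A -> G -> E -> F -> B: 13 + 2 + 5 + 7 = 27
A -> G -> F -> B: 13 + 7 + 7 = 27
A -> G -> E -> C -> B: 13 + 2 + 5 + 7 = 27
A -> F -> B: 11 + 7 = 18
The minimum is 18.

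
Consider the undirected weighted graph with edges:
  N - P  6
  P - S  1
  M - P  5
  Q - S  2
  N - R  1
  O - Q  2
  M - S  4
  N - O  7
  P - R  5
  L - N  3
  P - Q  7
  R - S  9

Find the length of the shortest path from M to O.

Some routes from M to O:
M - S - P - Q - O: 4 + 1 + 7 + 2 = 14
M - P - Q - O: 5 + 7 + 2 = 14
M - P - S - Q - O: 5 + 1 + 2 + 2 = 10
M - S - Q - O: 4 + 2 + 2 = 8
Shortest: 8.

8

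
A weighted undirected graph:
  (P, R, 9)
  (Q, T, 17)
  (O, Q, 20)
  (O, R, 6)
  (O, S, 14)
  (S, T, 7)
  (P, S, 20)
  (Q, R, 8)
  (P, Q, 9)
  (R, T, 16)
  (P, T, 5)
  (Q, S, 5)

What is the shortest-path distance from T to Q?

12

Some routes from T to Q:
T-S-Q: 7 + 5 = 12
T-P-Q: 5 + 9 = 14
T-P-R-Q: 5 + 9 + 8 = 22
T-Q: 17
The minimum is 12.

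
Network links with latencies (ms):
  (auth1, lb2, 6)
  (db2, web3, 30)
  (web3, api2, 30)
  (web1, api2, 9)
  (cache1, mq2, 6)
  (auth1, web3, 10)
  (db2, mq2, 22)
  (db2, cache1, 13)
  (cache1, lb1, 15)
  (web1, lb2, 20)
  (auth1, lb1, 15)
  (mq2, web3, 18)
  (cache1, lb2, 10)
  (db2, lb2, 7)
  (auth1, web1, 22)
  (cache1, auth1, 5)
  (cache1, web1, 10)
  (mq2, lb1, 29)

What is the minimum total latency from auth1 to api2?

A few of the auth1→api2 routes:
auth1→web1→api2: 22 + 9 = 31
auth1→lb2→cache1→web1→api2: 6 + 10 + 10 + 9 = 35
auth1→lb2→web1→api2: 6 + 20 + 9 = 35
auth1→web3→api2: 10 + 30 = 40
auth1→cache1→web1→api2: 5 + 10 + 9 = 24
The minimum is 24 ms.

24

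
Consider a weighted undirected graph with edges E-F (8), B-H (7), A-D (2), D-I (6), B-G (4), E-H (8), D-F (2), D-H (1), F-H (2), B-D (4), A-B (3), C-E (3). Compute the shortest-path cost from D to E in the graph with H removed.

Routes from D to E avoiding H:
D - F - E: 2 + 8 = 10
The minimum is 10.

10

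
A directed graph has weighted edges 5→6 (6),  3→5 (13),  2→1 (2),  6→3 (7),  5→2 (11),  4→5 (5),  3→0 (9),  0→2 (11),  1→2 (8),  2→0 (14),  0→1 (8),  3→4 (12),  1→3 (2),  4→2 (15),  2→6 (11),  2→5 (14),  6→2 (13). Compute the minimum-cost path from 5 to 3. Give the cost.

Some routes from 5 to 3:
5-2-6-3: 11 + 11 + 7 = 29
5-6-3: 6 + 7 = 13
5-6-2-1-3: 6 + 13 + 2 + 2 = 23
5-2-1-3: 11 + 2 + 2 = 15
5-2-0-1-3: 11 + 14 + 8 + 2 = 35
Best route has total 13.

13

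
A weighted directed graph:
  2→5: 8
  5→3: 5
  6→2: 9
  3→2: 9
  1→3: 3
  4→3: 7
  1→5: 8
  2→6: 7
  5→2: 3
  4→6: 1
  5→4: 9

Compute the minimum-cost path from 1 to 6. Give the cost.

18

A few of the 1→6 routes:
1→5→2→6: 8 + 3 + 7 = 18
1→3→2→6: 3 + 9 + 7 = 19
1→5→3→2→6: 8 + 5 + 9 + 7 = 29
1→5→4→6: 8 + 9 + 1 = 18
The minimum is 18.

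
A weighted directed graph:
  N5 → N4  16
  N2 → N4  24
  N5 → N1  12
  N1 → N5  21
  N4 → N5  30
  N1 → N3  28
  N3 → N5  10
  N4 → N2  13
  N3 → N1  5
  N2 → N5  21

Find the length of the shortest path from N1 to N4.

37

Paths from N1 to N4:
N1-N3-N5-N4: 28 + 10 + 16 = 54
N1-N5-N4: 21 + 16 = 37
The minimum is 37.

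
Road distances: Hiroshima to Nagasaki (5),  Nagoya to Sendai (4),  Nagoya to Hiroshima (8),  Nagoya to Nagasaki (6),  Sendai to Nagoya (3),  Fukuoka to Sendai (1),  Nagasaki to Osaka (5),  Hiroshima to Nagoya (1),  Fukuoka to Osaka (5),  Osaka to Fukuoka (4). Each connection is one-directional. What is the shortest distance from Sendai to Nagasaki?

9

Candidate routes:
Sendai→Nagoya→Hiroshima→Nagasaki: 3 + 8 + 5 = 16
Sendai→Nagoya→Nagasaki: 3 + 6 = 9
Best route has total 9.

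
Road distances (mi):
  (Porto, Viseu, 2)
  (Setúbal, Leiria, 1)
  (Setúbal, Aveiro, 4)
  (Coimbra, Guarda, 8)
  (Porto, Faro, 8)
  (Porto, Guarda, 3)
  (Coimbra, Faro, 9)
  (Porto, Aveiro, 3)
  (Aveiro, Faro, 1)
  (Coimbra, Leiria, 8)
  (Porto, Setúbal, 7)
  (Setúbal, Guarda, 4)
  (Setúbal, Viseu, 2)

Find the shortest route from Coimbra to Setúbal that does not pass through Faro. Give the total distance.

Candidate routes:
Coimbra-Leiria-Setúbal: 8 + 1 = 9
Coimbra-Guarda-Porto-Setúbal: 8 + 3 + 7 = 18
Coimbra-Guarda-Porto-Viseu-Setúbal: 8 + 3 + 2 + 2 = 15
Coimbra-Guarda-Setúbal: 8 + 4 = 12
Coimbra-Guarda-Porto-Aveiro-Setúbal: 8 + 3 + 3 + 4 = 18
Shortest: 9 mi.

9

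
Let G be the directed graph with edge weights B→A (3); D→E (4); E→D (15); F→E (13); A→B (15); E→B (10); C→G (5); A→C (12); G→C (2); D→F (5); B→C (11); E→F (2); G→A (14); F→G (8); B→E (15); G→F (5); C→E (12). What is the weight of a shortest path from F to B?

23

A few of the F→B routes:
F-G-C-E-B: 8 + 2 + 12 + 10 = 32
F-E-B: 13 + 10 = 23
F-G-A-B: 8 + 14 + 15 = 37
The minimum is 23.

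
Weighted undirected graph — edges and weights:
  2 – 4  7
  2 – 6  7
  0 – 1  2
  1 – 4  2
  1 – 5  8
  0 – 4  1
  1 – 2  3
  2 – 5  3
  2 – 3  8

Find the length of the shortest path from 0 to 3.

13

Checking several routes:
0 -> 4 -> 1 -> 2 -> 3: 1 + 2 + 3 + 8 = 14
0 -> 1 -> 4 -> 2 -> 3: 2 + 2 + 7 + 8 = 19
0 -> 1 -> 2 -> 3: 2 + 3 + 8 = 13
0 -> 4 -> 2 -> 3: 1 + 7 + 8 = 16
0 -> 1 -> 5 -> 2 -> 3: 2 + 8 + 3 + 8 = 21
Best route has total 13.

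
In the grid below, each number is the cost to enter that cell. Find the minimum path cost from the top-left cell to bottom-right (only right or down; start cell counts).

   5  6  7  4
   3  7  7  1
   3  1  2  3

17

Cheapest: [0,0] [1,0] [2,0] [2,1] [2,2] [2,3]
  5 + 3 + 3 + 1 + 2 + 3 = 17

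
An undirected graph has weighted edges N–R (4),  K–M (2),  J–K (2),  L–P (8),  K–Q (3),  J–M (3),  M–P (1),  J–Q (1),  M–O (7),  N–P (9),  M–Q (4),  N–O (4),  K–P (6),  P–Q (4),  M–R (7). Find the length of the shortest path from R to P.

8

A few of the R→P routes:
R -> M -> Q -> P: 7 + 4 + 4 = 15
R -> M -> P: 7 + 1 = 8
R -> N -> P: 4 + 9 = 13
R -> M -> J -> Q -> P: 7 + 3 + 1 + 4 = 15
R -> M -> K -> P: 7 + 2 + 6 = 15
Shortest: 8.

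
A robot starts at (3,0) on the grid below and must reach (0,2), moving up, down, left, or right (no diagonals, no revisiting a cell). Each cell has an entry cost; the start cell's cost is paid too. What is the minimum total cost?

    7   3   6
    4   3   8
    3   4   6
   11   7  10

Best path: (3,0) -> (2,0) -> (1,0) -> (1,1) -> (0,1) -> (0,2)
Cost: 11 + 3 + 4 + 3 + 3 + 6 = 30

30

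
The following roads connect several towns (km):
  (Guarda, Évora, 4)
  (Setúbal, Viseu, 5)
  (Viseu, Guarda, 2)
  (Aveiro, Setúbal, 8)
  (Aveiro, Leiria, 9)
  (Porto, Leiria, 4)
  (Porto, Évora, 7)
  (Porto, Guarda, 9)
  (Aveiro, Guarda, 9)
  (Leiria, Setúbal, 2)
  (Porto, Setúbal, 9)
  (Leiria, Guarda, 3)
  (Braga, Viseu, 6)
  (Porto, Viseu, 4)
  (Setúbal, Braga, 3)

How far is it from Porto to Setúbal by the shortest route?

6

A few of the Porto→Setúbal routes:
Porto - Leiria - Setúbal: 4 + 2 = 6
Porto - Viseu - Setúbal: 4 + 5 = 9
Porto - Setúbal: 9
Best route has total 6 km.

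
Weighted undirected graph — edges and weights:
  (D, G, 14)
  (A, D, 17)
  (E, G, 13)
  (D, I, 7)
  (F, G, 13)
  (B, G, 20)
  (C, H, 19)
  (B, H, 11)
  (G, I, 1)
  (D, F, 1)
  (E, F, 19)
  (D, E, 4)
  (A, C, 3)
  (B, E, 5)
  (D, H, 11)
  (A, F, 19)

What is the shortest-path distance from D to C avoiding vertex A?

30

Comparing a few candidate routes:
D → E → B → H → C: 4 + 5 + 11 + 19 = 39
D → H → C: 11 + 19 = 30
D → F → E → B → H → C: 1 + 19 + 5 + 11 + 19 = 55
Shortest: 30.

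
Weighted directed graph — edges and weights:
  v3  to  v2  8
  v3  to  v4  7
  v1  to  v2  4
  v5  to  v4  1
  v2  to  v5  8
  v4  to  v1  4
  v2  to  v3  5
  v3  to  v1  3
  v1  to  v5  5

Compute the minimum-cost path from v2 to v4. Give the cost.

Routes from v2 to v4:
v2→v3→v4: 5 + 7 = 12
v2→v5→v4: 8 + 1 = 9
v2→v3→v1→v5→v4: 5 + 3 + 5 + 1 = 14
The minimum is 9.

9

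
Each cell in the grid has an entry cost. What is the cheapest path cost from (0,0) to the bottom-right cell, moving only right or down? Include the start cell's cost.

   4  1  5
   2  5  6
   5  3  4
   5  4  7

24

One optimal route is [0,0] -> [0,1] -> [1,1] -> [2,1] -> [2,2] -> [3,2].
Its cost is 4 + 1 + 5 + 3 + 4 + 7 = 24.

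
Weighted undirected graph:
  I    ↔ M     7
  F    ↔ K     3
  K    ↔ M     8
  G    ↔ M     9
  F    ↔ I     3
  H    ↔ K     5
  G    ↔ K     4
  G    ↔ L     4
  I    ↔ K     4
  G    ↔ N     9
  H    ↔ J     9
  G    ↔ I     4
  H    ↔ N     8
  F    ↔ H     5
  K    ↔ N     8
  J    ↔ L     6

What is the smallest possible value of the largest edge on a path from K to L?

Checking several routes:
K -> N -> H -> F -> I -> G -> L: max(8, 8, 5, 3, 4, 4) = 8
K -> F -> I -> G -> L: max(3, 3, 4, 4) = 4
K -> G -> L: max(4, 4) = 4
K -> H -> F -> I -> G -> L: max(5, 5, 3, 4, 4) = 5
K -> I -> G -> L: max(4, 4, 4) = 4
The minimum achievable maximum is 4.

4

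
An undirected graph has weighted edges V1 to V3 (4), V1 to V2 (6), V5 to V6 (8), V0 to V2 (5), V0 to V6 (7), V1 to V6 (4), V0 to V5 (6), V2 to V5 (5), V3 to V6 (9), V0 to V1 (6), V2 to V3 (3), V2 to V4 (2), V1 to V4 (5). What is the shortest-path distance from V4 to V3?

5

Comparing a few candidate routes:
V4→V2→V3: 2 + 3 = 5
V4→V2→V0→V1→V3: 2 + 5 + 6 + 4 = 17
V4→V1→V3: 5 + 4 = 9
V4→V2→V1→V3: 2 + 6 + 4 = 12
V4→V1→V2→V3: 5 + 6 + 3 = 14
Shortest: 5.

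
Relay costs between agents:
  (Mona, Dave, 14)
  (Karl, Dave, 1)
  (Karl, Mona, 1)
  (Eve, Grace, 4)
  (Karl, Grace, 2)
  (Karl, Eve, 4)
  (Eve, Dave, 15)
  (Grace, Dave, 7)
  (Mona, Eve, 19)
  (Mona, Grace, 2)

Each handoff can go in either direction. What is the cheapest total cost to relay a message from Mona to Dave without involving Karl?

Paths from Mona to Dave avoiding Karl:
Mona -> Eve -> Grace -> Dave: 19 + 4 + 7 = 30
Mona -> Grace -> Dave: 2 + 7 = 9
Mona -> Dave: 14
Mona -> Grace -> Eve -> Dave: 2 + 4 + 15 = 21
Mona -> Eve -> Dave: 19 + 15 = 34
The minimum is 9.

9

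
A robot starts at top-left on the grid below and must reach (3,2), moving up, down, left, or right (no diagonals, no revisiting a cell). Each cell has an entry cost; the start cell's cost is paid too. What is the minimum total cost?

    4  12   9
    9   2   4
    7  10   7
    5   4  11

37

Best path: [0,0] -> [1,0] -> [1,1] -> [1,2] -> [2,2] -> [3,2]
Cost: 4 + 9 + 2 + 4 + 7 + 11 = 37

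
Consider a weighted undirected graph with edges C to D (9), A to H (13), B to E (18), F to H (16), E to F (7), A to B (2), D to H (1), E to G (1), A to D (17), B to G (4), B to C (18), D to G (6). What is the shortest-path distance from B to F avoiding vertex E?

27

Comparing a few candidate routes:
B → A → H → F: 2 + 13 + 16 = 31
B → A → D → H → F: 2 + 17 + 1 + 16 = 36
B → G → D → H → F: 4 + 6 + 1 + 16 = 27
Best route has total 27.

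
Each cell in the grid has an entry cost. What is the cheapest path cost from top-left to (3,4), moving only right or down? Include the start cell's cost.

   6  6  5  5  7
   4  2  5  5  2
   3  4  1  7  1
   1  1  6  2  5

28

Best path: (0,0) (1,0) (2,0) (3,0) (3,1) (3,2) (3,3) (3,4)
Cost: 6 + 4 + 3 + 1 + 1 + 6 + 2 + 5 = 28
For comparison, the top-then-right route costs 37.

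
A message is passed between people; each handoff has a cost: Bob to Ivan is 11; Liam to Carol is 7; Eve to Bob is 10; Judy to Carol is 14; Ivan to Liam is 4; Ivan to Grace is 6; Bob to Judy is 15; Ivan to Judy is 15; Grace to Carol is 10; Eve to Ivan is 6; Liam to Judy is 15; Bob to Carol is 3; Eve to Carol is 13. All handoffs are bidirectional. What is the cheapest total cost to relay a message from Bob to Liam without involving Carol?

A few of the Bob→Liam routes:
Bob→Ivan→Judy→Liam: 11 + 15 + 15 = 41
Bob→Ivan→Liam: 11 + 4 = 15
Bob→Judy→Liam: 15 + 15 = 30
Bob→Judy→Ivan→Liam: 15 + 15 + 4 = 34
Bob→Eve→Ivan→Liam: 10 + 6 + 4 = 20
The minimum is 15.

15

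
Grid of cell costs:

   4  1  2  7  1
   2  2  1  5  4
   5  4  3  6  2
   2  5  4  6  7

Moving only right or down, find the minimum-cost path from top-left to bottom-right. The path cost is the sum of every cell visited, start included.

Cheapest: [0,0] [0,1] [0,2] [1,2] [1,3] [1,4] [2,4] [3,4]
  4 + 1 + 2 + 1 + 5 + 4 + 2 + 7 = 26

26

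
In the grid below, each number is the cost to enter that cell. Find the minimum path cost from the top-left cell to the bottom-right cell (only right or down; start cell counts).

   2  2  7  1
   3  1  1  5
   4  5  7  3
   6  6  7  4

18

Path [0,0] -> [0,1] -> [1,1] -> [1,2] -> [1,3] -> [2,3] -> [3,3]: 2 + 2 + 1 + 1 + 5 + 3 + 4 = 18.
(Top row then right column would cost 24.)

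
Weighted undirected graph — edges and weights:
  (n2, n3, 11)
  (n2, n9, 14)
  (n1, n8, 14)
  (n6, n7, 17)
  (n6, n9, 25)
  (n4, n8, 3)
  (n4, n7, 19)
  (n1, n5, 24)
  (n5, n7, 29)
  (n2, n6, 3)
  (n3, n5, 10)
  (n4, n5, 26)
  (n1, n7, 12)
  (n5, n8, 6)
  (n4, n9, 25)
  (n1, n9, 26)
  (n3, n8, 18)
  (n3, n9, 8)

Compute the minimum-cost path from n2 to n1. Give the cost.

32

Comparing a few candidate routes:
n2 - n6 - n7 - n1: 3 + 17 + 12 = 32
n2 - n9 - n1: 14 + 26 = 40
n2 - n3 - n8 - n1: 11 + 18 + 14 = 43
n2 - n3 - n5 - n8 - n1: 11 + 10 + 6 + 14 = 41
Shortest: 32.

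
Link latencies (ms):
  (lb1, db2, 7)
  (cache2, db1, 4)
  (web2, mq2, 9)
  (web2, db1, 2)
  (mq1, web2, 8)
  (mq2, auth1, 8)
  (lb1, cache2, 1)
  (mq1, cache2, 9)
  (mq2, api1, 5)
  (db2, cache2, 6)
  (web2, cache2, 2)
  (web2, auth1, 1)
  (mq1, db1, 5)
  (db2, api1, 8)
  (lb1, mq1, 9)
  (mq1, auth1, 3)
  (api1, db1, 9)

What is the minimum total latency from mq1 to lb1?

7

Checking several routes:
mq1 → auth1 → web2 → cache2 → lb1: 3 + 1 + 2 + 1 = 7
mq1 → cache2 → lb1: 9 + 1 = 10
mq1 → lb1: 9
Shortest: 7 ms.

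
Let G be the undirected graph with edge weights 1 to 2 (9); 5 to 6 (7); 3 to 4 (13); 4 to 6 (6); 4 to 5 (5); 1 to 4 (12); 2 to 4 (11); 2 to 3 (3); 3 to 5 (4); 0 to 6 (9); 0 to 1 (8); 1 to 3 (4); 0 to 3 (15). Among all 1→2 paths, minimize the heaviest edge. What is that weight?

Comparing a few candidate routes:
1 → 0 → 6 → 5 → 3 → 2: max(8, 9, 7, 4, 3) = 9
1 → 2: max(9) = 9
1 → 0 → 6 → 4 → 5 → 3 → 2: max(8, 9, 6, 5, 4, 3) = 9
1 → 3 → 2: max(4, 3) = 4
The minimum achievable maximum is 4.

4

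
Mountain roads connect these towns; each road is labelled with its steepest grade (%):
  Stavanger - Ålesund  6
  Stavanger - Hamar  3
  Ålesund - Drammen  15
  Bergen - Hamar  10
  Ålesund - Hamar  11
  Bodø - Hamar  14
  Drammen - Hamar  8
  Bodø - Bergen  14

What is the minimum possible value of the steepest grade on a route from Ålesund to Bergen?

10

Comparing a few candidate routes:
Ålesund -> Hamar -> Bodø -> Bergen: max(11, 14, 14) = 14
Ålesund -> Stavanger -> Hamar -> Bergen: max(6, 3, 10) = 10
Ålesund -> Stavanger -> Hamar -> Bodø -> Bergen: max(6, 3, 14, 14) = 14
Ålesund -> Hamar -> Bergen: max(11, 10) = 11
Smallest bottleneck: 10%.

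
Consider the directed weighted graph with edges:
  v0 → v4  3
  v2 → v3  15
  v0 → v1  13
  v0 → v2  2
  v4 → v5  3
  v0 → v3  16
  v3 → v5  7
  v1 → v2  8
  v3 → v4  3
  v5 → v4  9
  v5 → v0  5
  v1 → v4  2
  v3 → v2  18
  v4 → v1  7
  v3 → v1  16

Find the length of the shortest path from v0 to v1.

10

Checking several routes:
v0 → v3 → v4 → v1: 16 + 3 + 7 = 26
v0 → v1: 13
v0 → v4 → v1: 3 + 7 = 10
Shortest: 10.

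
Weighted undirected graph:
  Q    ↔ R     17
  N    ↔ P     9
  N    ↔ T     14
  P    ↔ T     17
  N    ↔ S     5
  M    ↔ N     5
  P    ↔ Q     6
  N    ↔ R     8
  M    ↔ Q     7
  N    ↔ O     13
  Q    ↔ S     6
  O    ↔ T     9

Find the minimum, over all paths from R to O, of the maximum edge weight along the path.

Comparing a few candidate routes:
R - Q - M - N - T - O: max(17, 7, 5, 14, 9) = 17
R - Q - M - N - O: max(17, 7, 5, 13) = 17
R - N - O: max(8, 13) = 13
R - Q - M - N - P - T - O: max(17, 7, 5, 9, 17, 9) = 17
R - N - T - O: max(8, 14, 9) = 14
R - Q - P - N - O: max(17, 6, 9, 13) = 17
Best route has worst link 13.

13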